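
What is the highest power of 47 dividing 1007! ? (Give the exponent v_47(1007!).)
v_47(1007!) = 21

Legendre's formula: v_p(n!) = Σ_{k ≥ 1} ⌊n / p^k⌋. For p = 47, n = 1007, the terms are:
  ⌊1007/47^1⌋ = ⌊1007/47⌋ = 21
(the next term ⌊1007/47^2⌋ = 0, terminating the sum). Summing: v_47(1007!) = 21 = 21.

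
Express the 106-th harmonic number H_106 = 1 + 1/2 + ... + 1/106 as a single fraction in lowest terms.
H_106 = 760893664482154975191407476065305792641722041/145060212702939779988529042870810778780278080

Direct summation: H_106 = 1 + 1/2 + ... + 1/106. The least common denominator is lcm(1, ..., 106) = 725301063514698899942645214354053893901390400; over this denominator the numerator is 725301063514698899942645214354053893901390400 + 362650531757349449971322607177026946950695200 + 241767021171566299980881738118017964633796800 + 181325265878674724985661303588513473475347600 + 145060212702939779988529042870810778780278080 + 120883510585783149990440869059008982316898400 + 103614437644956985706092173479150556271627200 + 90662632939337362492830651794256736737673800 + 80589007057188766660293912706005988211265600 + 72530106351469889994264521435405389390139040 + 65936460319518081812967746759459444900126400 + 60441755292891574995220434529504491158449200 + 55792389501130684610972708796465684146260800 + 51807218822478492853046086739575278135813600 + 48353404234313259996176347623603592926759360 + 45331316469668681246415325897128368368836900 + 42664768442041111761332071432591405523611200 + 40294503528594383330146956353002994105632800 + 38173740184984152628560274439687047047441600 + 36265053175734944997132260717702694695069520 + 34538145881652328568697391159716852090542400 + 32968230159759040906483873379729722450063200 + 31534828848465169562723704971915386691364800 + 30220877646445787497610217264752245579224600 + 29012042540587955997705808574162155756055616 + 27896194750565342305486354398232842073130400 + 26863002352396255553431304235335329403755200 + 25903609411239246426523043369787639067906800 + 25010381500506858618711903943243237720737600 + 24176702117156629998088173811801796463379680 + 23396808500474158062665974656582383674238400 + 22665658234834340623207662948564184184418450 + 21978820106506027270989248919819814966708800 + 21332384221020555880666035716295702761805600 + 20722887528991397141218434695830111254325440 + 20147251764297191665073478176501497052816400 + 19602731446343213511963384171731186321659200 + 19086870092492076314280137219843523523720800 + 18597463167043561536990902932155228048753600 + 18132526587867472498566130358851347347534760 + 17690269841821924388845005228147655948814400 + 17269072940826164284348695579858426045271200 + 16867466593365090696340586380326834741892800 + 16484115079879520453241936689864861225031600 + 16117801411437753332058782541201197642253120 + 15767414424232584781361852485957693345682400 + 15431937521589338296652025837320295614923200 + 15110438823222893748805108632376122789612300 + 14802062520708140815156024782735793753089600 + 14506021270293977998852904287081077878027808 + 14221589480680370587110690477530468507870400 + 13948097375282671152743177199116421036565200 + 13684925726692432074389532346302903658516800 + 13431501176198127776715652117667664701877600 + 13187292063903616362593549351891888980025280 + 12951804705619623213261521684893819533953400 + 12724580061661384209520091479895682349147200 + 12505190750253429309355951971621618860368800 + 12293238364655913558349918887356845659345600 + 12088351058578314999044086905900898231689840 + 11890181369093424589223692038591047441006400 + 11698404250237079031332987328291191837119200 + 11512715293884109522899130386572284030180800 + 11332829117417170311603831474282092092209225 + 11158477900226136922194541759293136829252160 + 10989410053253013635494624459909907483354400 + 10825389007682073133472316632150058117931200 + 10666192110510277940333017858147851380902800 + 10511609616155056520907901657305128897121600 + 10361443764495698570609217347915055627162720 + 10215507936826745069614721328930336533822400 + 10073625882148595832536739088250748526408200 + 9935631007050669862228016634987039642484800 + 9801365723171606755981692085865593160829600 + 9670680846862651999235269524720718585351872 + 9543435046246038157140068609921761761860400 + 9419494331359725973281106679922777842875200 + 9298731583521780768495451466077614024376800 + 9181026120439226581552471067772834100017600 + 9066263293933736249283065179425673673767380 + 8954334117465418517810434745111776467918400 + 8845134920910962194422502614073827974407200 + 8738567030297577107742713425952456553028800 + 8634536470413082142174347789929213022635600 + 8532953688408222352266414286518281104722240 + 8433733296682545348170293190163417370946400 + 8336793833502286206237301314414412573579200 + 8242057539939760226620968344932430612515800 + 8149450151850549437557811397236560605633600 + 8058900705718876666029391270600598821126560 + 7970341357304383515853244113780812020894400 + 7883707212116292390680926242978846672841200 + 7798936166824719354221991552194127891412800 + 7715968760794669148326012918660147807461600 + 7634748036996830525712054887937409409488320 + 7555219411611446874402554316188061394806150 + 7477330551697926803532424890247978287643200 + 7401031260354070407578012391367896876544800 + 7326273368835342423663082973273271655569600 + 7253010635146988999426452143540538939013904 + 7181198648660385147946982320337167266350400 + 7110794740340185293555345238765234253935200 + 7041757898200960193617914702466542659236800 + 6974048687641335576371588599558210518282600 + 6907629176330465713739478231943370418108480 + 6842462863346216037194766173151451829258400 = 3804468322410774875957037380326528963208610205, so H_106 = 3804468322410774875957037380326528963208610205/725301063514698899942645214354053893901390400; reducing by gcd(3804468322410774875957037380326528963208610205, 725301063514698899942645214354053893901390400) = 5 gives 760893664482154975191407476065305792641722041/145060212702939779988529042870810778780278080 ≈ 5.24536. (The PNT-adjacent estimate ln(106) + γ ≈ 5.24065 matches within O(1/n).)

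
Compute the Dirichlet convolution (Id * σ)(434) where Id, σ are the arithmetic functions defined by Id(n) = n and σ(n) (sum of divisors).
(Id * σ)(434) = 4725

Divisors of 434: [1, 2, 7, 14, 31, 62, 217, 434]. For each d | 434:
  d = 1: Id(1) · σ(434/1) = 1 · 768 = 768
  d = 2: Id(2) · σ(434/2) = 2 · 256 = 512
  d = 7: Id(7) · σ(434/7) = 7 · 96 = 672
  d = 14: Id(14) · σ(434/14) = 14 · 32 = 448
  d = 31: Id(31) · σ(434/31) = 31 · 24 = 744
  d = 62: Id(62) · σ(434/62) = 62 · 8 = 496
  d = 217: Id(217) · σ(434/217) = 217 · 3 = 651
  d = 434: Id(434) · σ(434/434) = 434 · 1 = 434
Summing: (Id * σ)(434) = 768 + 512 + 672 + 448 + 744 + 496 + 651 + 434 = 4725.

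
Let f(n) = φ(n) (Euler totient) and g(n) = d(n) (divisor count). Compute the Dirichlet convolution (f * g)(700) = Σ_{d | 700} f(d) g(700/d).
(φ * d)(700) = 1736

Divisors of 700: [1, 2, 4, 5, 7, 10, 14, 20, 25, 28, 35, 50, 70, 100, 140, 175, 350, 700]. For each d | 700:
  d = 1: φ(1) · d(700/1) = 1 · 18 = 18
  d = 2: φ(2) · d(700/2) = 1 · 12 = 12
  d = 4: φ(4) · d(700/4) = 2 · 6 = 12
  d = 5: φ(5) · d(700/5) = 4 · 12 = 48
  d = 7: φ(7) · d(700/7) = 6 · 9 = 54
  d = 10: φ(10) · d(700/10) = 4 · 8 = 32
  d = 14: φ(14) · d(700/14) = 6 · 6 = 36
  d = 20: φ(20) · d(700/20) = 8 · 4 = 32
  d = 25: φ(25) · d(700/25) = 20 · 6 = 120
  d = 28: φ(28) · d(700/28) = 12 · 3 = 36
  d = 35: φ(35) · d(700/35) = 24 · 6 = 144
  d = 50: φ(50) · d(700/50) = 20 · 4 = 80
  d = 70: φ(70) · d(700/70) = 24 · 4 = 96
  d = 100: φ(100) · d(700/100) = 40 · 2 = 80
  d = 140: φ(140) · d(700/140) = 48 · 2 = 96
  d = 175: φ(175) · d(700/175) = 120 · 3 = 360
  d = 350: φ(350) · d(700/350) = 120 · 2 = 240
  d = 700: φ(700) · d(700/700) = 240 · 1 = 240
Summing: (φ * d)(700) = 18 + 12 + 12 + 48 + 54 + 32 + 36 + 32 + 120 + 36 + 144 + 80 + 96 + 80 + 96 + 360 + 240 + 240 = 1736.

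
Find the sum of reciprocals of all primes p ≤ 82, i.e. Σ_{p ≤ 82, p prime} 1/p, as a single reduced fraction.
Σ 1/p = 5692733621468679832887230172131/3217644767340672907899084554130

π(82) = 22, so the primes ≤ 82 are [2, 3, 5, 7, 11, 13, 17, 19, 23, 29, 31, 37, 41, 43, 47, 53, 59, 61, 67, 71, 73, 79]. Summing 1/p over these primes: 5692733621468679832887230172131/3217644767340672907899084554130 ≈ 1.7692. Mertens estimate ln ln(82) + 0.2615 ≈ 1.7446.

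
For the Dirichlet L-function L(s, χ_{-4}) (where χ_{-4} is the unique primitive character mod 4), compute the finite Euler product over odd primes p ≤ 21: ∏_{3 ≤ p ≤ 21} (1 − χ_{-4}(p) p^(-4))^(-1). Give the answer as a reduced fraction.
∏ = 10388364341566686475/10504466734429503488

The odd primes p ≤ 21 are [3, 5, 7, 11, 13, 17, 19]. For each, χ(p) = 1 if p ≡ 1 mod 4, χ(p) = −1 if p ≡ 3 mod 4. Taking (1 − χ(p)/p^4)^(-1) = p^4/(p^4 − χ(p)): (1 − (-1)/3^4)^(-1) · (1 − (1)/5^4)^(-1) · (1 − (-1)/7^4)^(-1) · (1 − (-1)/11^4)^(-1) · (1 − (1)/13^4)^(-1) · (1 − (1)/17^4)^(-1) · (1 − (-1)/19^4)^(-1) = 10388364341566686475/10504466734429503488.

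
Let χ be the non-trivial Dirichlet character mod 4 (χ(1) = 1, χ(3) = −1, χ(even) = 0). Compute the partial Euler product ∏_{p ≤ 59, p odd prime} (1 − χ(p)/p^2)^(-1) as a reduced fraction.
∏ = 21166213940439075800336462671/23105733135420641771520000000

The odd primes p ≤ 59 are [3, 5, 7, 11, 13, 17, 19, 23, 29, 31, 37, 41, 43, 47, 53, 59]. For each, χ(p) = 1 if p ≡ 1 mod 4, χ(p) = −1 if p ≡ 3 mod 4. Taking (1 − χ(p)/p^2)^(-1) = p^2/(p^2 − χ(p)): (1 − (-1)/3^2)^(-1) · (1 − (1)/5^2)^(-1) · (1 − (-1)/7^2)^(-1) · (1 − (-1)/11^2)^(-1) · (1 − (1)/13^2)^(-1) · (1 − (1)/17^2)^(-1) · (1 − (-1)/19^2)^(-1) · (1 − (-1)/23^2)^(-1) · (1 − (1)/29^2)^(-1) · (1 − (-1)/31^2)^(-1) · (1 − (1)/37^2)^(-1) · (1 − (1)/41^2)^(-1) · (1 − (-1)/43^2)^(-1) · (1 − (-1)/47^2)^(-1) · (1 − (1)/53^2)^(-1) · (1 − (-1)/59^2)^(-1) = 21166213940439075800336462671/23105733135420641771520000000.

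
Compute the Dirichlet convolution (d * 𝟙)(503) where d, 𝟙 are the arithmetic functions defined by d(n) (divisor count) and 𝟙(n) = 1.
(d * 𝟙)(503) = 3

Divisors of 503: [1, 503]. For each d | 503:
  d = 1: d(1) · 𝟙(503/1) = 1 · 1 = 1
  d = 503: d(503) · 𝟙(503/503) = 2 · 1 = 2
Summing: (d * 𝟙)(503) = 1 + 2 = 3.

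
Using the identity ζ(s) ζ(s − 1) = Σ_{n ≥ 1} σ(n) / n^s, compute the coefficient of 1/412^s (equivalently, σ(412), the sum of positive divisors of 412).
σ(412) = 728

In the product (Σ m^0/m^s)(Σ k / k^s) = Σ (Σ_{d | n} d) / n^s, the coefficient of 1/n^s is σ(n) = Σ_{d | n} d. For n = 412, divisors are [1, 2, 4, 103, 206, 412]; summing: σ(412) = 728.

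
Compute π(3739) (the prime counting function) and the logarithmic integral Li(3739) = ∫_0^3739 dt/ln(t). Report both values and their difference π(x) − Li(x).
π(3739) = 522;  Li(3739) ≈ 533.77;  π(x) − Li(x) ≈ -11.77.

Direct count of primes ≤ 3739 gives π(3739) = 522. Numerical evaluation of the logarithmic integral gives Li(3739) ≈ 533.77. The difference π(x) − Li(x) ≈ -11.77 is typically negative for small/moderate x (Li(x) overestimates), though Littlewood's theorem shows this sign changes infinitely often.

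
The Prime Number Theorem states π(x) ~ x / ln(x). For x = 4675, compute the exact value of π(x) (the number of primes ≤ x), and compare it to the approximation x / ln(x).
π(4675) = 632;  x/ln(x) ≈ 553.26;  relative error ≈ 12.46%.

Directly count primes up to 4675: π(4675) = 632. The PNT approximation gives 4675/ln(4675) ≈ 4675/8.44998 ≈ 553.26. Relative error (π(x) − x/ln(x)) / π(x) ≈ 12.46%; the approximation is known to undercount slightly (Li(x) is a better estimate).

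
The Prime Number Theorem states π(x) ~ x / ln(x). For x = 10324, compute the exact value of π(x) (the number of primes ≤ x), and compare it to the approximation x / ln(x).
π(10324) = 1266;  x/ln(x) ≈ 1117.05;  relative error ≈ 11.77%.

Directly count primes up to 10324: π(10324) = 1266. The PNT approximation gives 10324/ln(10324) ≈ 10324/9.24223 ≈ 1117.05. Relative error (π(x) − x/ln(x)) / π(x) ≈ 11.77%; the approximation is known to undercount slightly (Li(x) is a better estimate).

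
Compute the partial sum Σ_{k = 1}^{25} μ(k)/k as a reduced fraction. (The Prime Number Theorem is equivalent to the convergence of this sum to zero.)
Σ μ(k)/k = -249979/223092870

Values of μ(k) for 1 ≤ k ≤ 25: μ(1) = 1, μ(2) = -1, μ(3) = -1, μ(5) = -1, μ(6) = 1, μ(7) = -1, μ(10) = 1, μ(11) = -1, μ(13) = -1, μ(14) = 1, μ(15) = 1, μ(17) = -1, μ(19) = -1, μ(21) = 1, μ(22) = 1, μ(23) = -1, with μ = 0 on non-squarefree integers. Summing μ(k)/k for k where μ(k) ≠ 0 gives -249979/223092870 ≈ -0.0011. (PNT ⟺ this sum → 0 as n → ∞.)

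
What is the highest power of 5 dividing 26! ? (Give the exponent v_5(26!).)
v_5(26!) = 6

Legendre's formula: v_p(n!) = Σ_{k ≥ 1} ⌊n / p^k⌋. For p = 5, n = 26, the terms are:
  ⌊26/5^1⌋ = ⌊26/5⌋ = 5
  ⌊26/5^2⌋ = ⌊26/25⌋ = 1
(the next term ⌊26/5^3⌋ = 0, terminating the sum). Summing: v_5(26!) = 5 + 1 = 6.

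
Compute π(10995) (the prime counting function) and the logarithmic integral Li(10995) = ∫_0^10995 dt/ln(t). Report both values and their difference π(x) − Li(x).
π(10995) = 1335;  Li(10995) ≈ 1353.61;  π(x) − Li(x) ≈ -18.61.

Direct count of primes ≤ 10995 gives π(10995) = 1335. Numerical evaluation of the logarithmic integral gives Li(10995) ≈ 1353.61. The difference π(x) − Li(x) ≈ -18.61 is typically negative for small/moderate x (Li(x) overestimates), though Littlewood's theorem shows this sign changes infinitely often.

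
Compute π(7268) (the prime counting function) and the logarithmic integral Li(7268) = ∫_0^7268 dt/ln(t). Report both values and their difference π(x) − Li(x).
π(7268) = 928;  Li(7268) ≈ 944.54;  π(x) − Li(x) ≈ -16.54.

Direct count of primes ≤ 7268 gives π(7268) = 928. Numerical evaluation of the logarithmic integral gives Li(7268) ≈ 944.54. The difference π(x) − Li(x) ≈ -16.54 is typically negative for small/moderate x (Li(x) overestimates), though Littlewood's theorem shows this sign changes infinitely often.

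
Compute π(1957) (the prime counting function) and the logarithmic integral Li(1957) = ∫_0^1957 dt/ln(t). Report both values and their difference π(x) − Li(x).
π(1957) = 297;  Li(1957) ≈ 309.14;  π(x) − Li(x) ≈ -12.14.

Direct count of primes ≤ 1957 gives π(1957) = 297. Numerical evaluation of the logarithmic integral gives Li(1957) ≈ 309.14. The difference π(x) − Li(x) ≈ -12.14 is typically negative for small/moderate x (Li(x) overestimates), though Littlewood's theorem shows this sign changes infinitely often.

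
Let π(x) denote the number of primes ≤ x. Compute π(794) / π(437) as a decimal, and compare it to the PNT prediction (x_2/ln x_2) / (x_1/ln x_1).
π(794)/π(437) = 138/84 ≈ 1.6429;  PNT prediction ≈ 1.6544.

π(437) = 84 and π(794) = 138, so π(794)/π(437) ≈ 1.6429. The PNT-predicted ratio is (794/ln(794)) / (437/ln(437)) ≈ 1.6544. The two agree to within a few percent, as expected.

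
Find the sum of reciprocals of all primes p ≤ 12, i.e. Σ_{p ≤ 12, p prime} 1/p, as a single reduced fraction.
Σ 1/p = 2927/2310

π(12) = 5, so the primes ≤ 12 are [2, 3, 5, 7, 11]. Summing 1/p over these primes: 2927/2310 ≈ 1.2671. Mertens estimate ln ln(12) + 0.2615 ≈ 1.1717.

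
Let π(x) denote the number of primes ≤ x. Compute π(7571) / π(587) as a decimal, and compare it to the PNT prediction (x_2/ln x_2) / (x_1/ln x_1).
π(7571)/π(587) = 960/107 ≈ 8.9720;  PNT prediction ≈ 9.2054.

π(587) = 107 and π(7571) = 960, so π(7571)/π(587) ≈ 8.9720. The PNT-predicted ratio is (7571/ln(7571)) / (587/ln(587)) ≈ 9.2054. The two agree to within a few percent, as expected.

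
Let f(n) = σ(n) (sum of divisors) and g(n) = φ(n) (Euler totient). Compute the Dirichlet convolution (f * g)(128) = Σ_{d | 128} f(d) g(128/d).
(σ * φ)(128) = 1024

Divisors of 128: [1, 2, 4, 8, 16, 32, 64, 128]. For each d | 128:
  d = 1: σ(1) · φ(128/1) = 1 · 64 = 64
  d = 2: σ(2) · φ(128/2) = 3 · 32 = 96
  d = 4: σ(4) · φ(128/4) = 7 · 16 = 112
  d = 8: σ(8) · φ(128/8) = 15 · 8 = 120
  d = 16: σ(16) · φ(128/16) = 31 · 4 = 124
  d = 32: σ(32) · φ(128/32) = 63 · 2 = 126
  d = 64: σ(64) · φ(128/64) = 127 · 1 = 127
  d = 128: σ(128) · φ(128/128) = 255 · 1 = 255
Summing: (σ * φ)(128) = 64 + 96 + 112 + 120 + 124 + 126 + 127 + 255 = 1024.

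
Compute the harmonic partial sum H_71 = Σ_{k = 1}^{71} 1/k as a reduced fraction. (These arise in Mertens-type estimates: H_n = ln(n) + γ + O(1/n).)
H_71 = 3028810706851429109067025637383/624893729741902836283505236800

Direct summation: H_71 = 1 + 1/2 + ... + 1/71. The least common denominator is lcm(1, ..., 71) = 5624043567677125526551547131200; over this denominator the numerator is 5624043567677125526551547131200 + 2812021783838562763275773565600 + 1874681189225708508850515710400 + 1406010891919281381637886782800 + 1124808713535425105310309426240 + 937340594612854254425257855200 + 803434795382446503793078161600 + 703005445959640690818943391400 + 624893729741902836283505236800 + 562404356767712552655154713120 + 511276687970647775141049739200 + 468670297306427127212628927600 + 432618735975163502042426702400 + 401717397691223251896539080800 + 374936237845141701770103142080 + 351502722979820345409471695700 + 330826092216301501561855713600 + 312446864870951418141752618400 + 296002293035638185607976164800 + 281202178383856276327577356560 + 267811598460815501264359387200 + 255638343985323887570524869600 + 244523633377266327241371614400 + 234335148653213563606314463800 + 224961742707085021062061885248 + 216309367987581751021213351200 + 208297909913967612094501745600 + 200858698845611625948269540400 + 193932536816452604363846452800 + 187468118922570850885051571040 + 181420760247649210533920875200 + 175751361489910172704735847850 + 170425562656882591713683246400 + 165413046108150750780927856800 + 160686959076489300758615632320 + 156223432435475709070876309200 + 152001177504787176393285057600 + 148001146517819092803988082400 + 144206245325054500680808900800 + 140601089191928138163788678280 + 137171794333588427476867003200 + 133905799230407750632179693600 + 130791710876212221547710398400 + 127819171992661943785262434800 + 124978745948380567256701047360 + 122261816688633163620685807200 + 119660501439938840990458449600 + 117167574326606781803157231900 + 114776399340349500541868308800 + 112480871353542510531030942624 + 110275364072100500520618571200 + 108154683993790875510606675600 + 106114029578813689180217870400 + 104148954956983806047250872800 + 102255337594129555028209947840 + 100429349422805812974134770200 + 98667431011879395202658721600 + 96966268408226302181923226400 + 95322772333510602144941476800 + 93734059461285425442525785520 + 92197435535690582402484379200 + 90710380123824605266960437600 + 89270532820271833754786462400 + 87875680744955086352367923925 + 86523747195032700408485340480 + 85212781328441295856841623200 + 83940948771300380993306673600 + 82706523054075375390463928400 + 81507877792422109080457204800 + 80343479538244650379307816160 + 79211881234889091923261227200 = 27259296361662861981603230736447, so H_71 = 27259296361662861981603230736447/5624043567677125526551547131200; reducing by gcd(27259296361662861981603230736447, 5624043567677125526551547131200) = 9 gives 3028810706851429109067025637383/624893729741902836283505236800 ≈ 4.84692. (The PNT-adjacent estimate ln(71) + γ ≈ 4.83990 matches within O(1/n).)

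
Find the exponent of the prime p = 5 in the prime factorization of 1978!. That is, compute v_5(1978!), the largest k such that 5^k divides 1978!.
v_5(1978!) = 492

Legendre's formula: v_p(n!) = Σ_{k ≥ 1} ⌊n / p^k⌋. For p = 5, n = 1978, the terms are:
  ⌊1978/5^1⌋ = ⌊1978/5⌋ = 395
  ⌊1978/5^2⌋ = ⌊1978/25⌋ = 79
  ⌊1978/5^3⌋ = ⌊1978/125⌋ = 15
  ⌊1978/5^4⌋ = ⌊1978/625⌋ = 3
(the next term ⌊1978/5^5⌋ = 0, terminating the sum). Summing: v_5(1978!) = 395 + 79 + 15 + 3 = 492.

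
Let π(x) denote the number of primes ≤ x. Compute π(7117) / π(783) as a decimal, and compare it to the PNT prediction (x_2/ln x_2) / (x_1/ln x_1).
π(7117)/π(783) = 911/137 ≈ 6.6496;  PNT prediction ≈ 6.8278.

π(783) = 137 and π(7117) = 911, so π(7117)/π(783) ≈ 6.6496. The PNT-predicted ratio is (7117/ln(7117)) / (783/ln(783)) ≈ 6.8278. The two agree to within a few percent, as expected.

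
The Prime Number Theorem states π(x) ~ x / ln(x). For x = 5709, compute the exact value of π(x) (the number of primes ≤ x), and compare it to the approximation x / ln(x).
π(5709) = 751;  x/ln(x) ≈ 660.02;  relative error ≈ 12.12%.

Directly count primes up to 5709: π(5709) = 751. The PNT approximation gives 5709/ln(5709) ≈ 5709/8.64980 ≈ 660.02. Relative error (π(x) − x/ln(x)) / π(x) ≈ 12.12%; the approximation is known to undercount slightly (Li(x) is a better estimate).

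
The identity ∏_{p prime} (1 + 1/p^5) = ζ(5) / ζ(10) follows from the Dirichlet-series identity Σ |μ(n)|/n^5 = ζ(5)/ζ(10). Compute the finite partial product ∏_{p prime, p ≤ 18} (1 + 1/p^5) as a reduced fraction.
∏ = 45072610603883567072/43510716535257846875

The primes p ≤ 18 are [2, 3, 5, 7, 11, 13, 17]. For each, (1 + 1/p^5) = (p^5 + 1)/p^5. Multiplying these fractions over p ∈ [2, 3, 5, 7, 11, 13, 17] gives 45072610603883567072/43510716535257846875. (In the limit P → ∞ this tends to ζ(5)/ζ(10).)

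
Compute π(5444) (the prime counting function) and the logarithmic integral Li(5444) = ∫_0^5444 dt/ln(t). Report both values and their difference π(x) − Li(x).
π(5444) = 720;  Li(5444) ≈ 736.15;  π(x) − Li(x) ≈ -16.15.

Direct count of primes ≤ 5444 gives π(5444) = 720. Numerical evaluation of the logarithmic integral gives Li(5444) ≈ 736.15. The difference π(x) − Li(x) ≈ -16.15 is typically negative for small/moderate x (Li(x) overestimates), though Littlewood's theorem shows this sign changes infinitely often.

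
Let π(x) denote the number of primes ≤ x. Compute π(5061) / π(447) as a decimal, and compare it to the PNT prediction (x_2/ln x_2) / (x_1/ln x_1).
π(5061)/π(447) = 677/86 ≈ 7.8721;  PNT prediction ≈ 8.1008.

π(447) = 86 and π(5061) = 677, so π(5061)/π(447) ≈ 7.8721. The PNT-predicted ratio is (5061/ln(5061)) / (447/ln(447)) ≈ 8.1008. The two agree to within a few percent, as expected.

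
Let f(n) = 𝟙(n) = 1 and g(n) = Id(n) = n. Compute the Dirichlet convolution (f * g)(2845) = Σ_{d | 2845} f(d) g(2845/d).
(𝟙 * Id)(2845) = 3420

Divisors of 2845: [1, 5, 569, 2845]. For each d | 2845:
  d = 1: 𝟙(1) · Id(2845/1) = 1 · 2845 = 2845
  d = 5: 𝟙(5) · Id(2845/5) = 1 · 569 = 569
  d = 569: 𝟙(569) · Id(2845/569) = 1 · 5 = 5
  d = 2845: 𝟙(2845) · Id(2845/2845) = 1 · 1 = 1
Summing: (𝟙 * Id)(2845) = 2845 + 569 + 5 + 1 = 3420.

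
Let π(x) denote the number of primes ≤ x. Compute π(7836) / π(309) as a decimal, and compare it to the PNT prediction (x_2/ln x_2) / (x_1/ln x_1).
π(7836)/π(309) = 990/63 ≈ 15.7143;  PNT prediction ≈ 16.2152.

π(309) = 63 and π(7836) = 990, so π(7836)/π(309) ≈ 15.7143. The PNT-predicted ratio is (7836/ln(7836)) / (309/ln(309)) ≈ 16.2152. The two agree to within a few percent, as expected.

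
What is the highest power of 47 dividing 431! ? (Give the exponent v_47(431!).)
v_47(431!) = 9

Legendre's formula: v_p(n!) = Σ_{k ≥ 1} ⌊n / p^k⌋. For p = 47, n = 431, the terms are:
  ⌊431/47^1⌋ = ⌊431/47⌋ = 9
(the next term ⌊431/47^2⌋ = 0, terminating the sum). Summing: v_47(431!) = 9 = 9.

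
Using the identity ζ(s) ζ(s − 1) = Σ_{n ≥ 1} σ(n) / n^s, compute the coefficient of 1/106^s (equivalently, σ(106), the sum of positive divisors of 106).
σ(106) = 162

In the product (Σ m^0/m^s)(Σ k / k^s) = Σ (Σ_{d | n} d) / n^s, the coefficient of 1/n^s is σ(n) = Σ_{d | n} d. For n = 106, divisors are [1, 2, 53, 106]; summing: σ(106) = 162.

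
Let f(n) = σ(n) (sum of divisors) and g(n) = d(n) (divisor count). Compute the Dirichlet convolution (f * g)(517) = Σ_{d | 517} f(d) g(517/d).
(σ * d)(517) = 700

Divisors of 517: [1, 11, 47, 517]. For each d | 517:
  d = 1: σ(1) · d(517/1) = 1 · 4 = 4
  d = 11: σ(11) · d(517/11) = 12 · 2 = 24
  d = 47: σ(47) · d(517/47) = 48 · 2 = 96
  d = 517: σ(517) · d(517/517) = 576 · 1 = 576
Summing: (σ * d)(517) = 4 + 24 + 96 + 576 = 700.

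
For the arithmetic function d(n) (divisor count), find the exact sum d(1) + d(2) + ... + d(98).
Σ_{n ≤ 98} d(n) = 467

Compute d(n) for each 1 ≤ n ≤ 98: d(1) = 1, d(2) = 2, d(3) = 2, d(4) = 3, d(5) = 2, d(6) = 4, d(7) = 2, d(8) = 4, d(9) = 3, d(10) = 4, d(11) = 2, d(12) = 6, d(13) = 2, d(14) = 4, d(15) = 4, d(16) = 5, d(17) = 2, d(18) = 6, d(19) = 2, d(20) = 6, d(21) = 4, d(22) = 4, d(23) = 2, d(24) = 8, d(25) = 3, d(26) = 4, d(27) = 4, d(28) = 6, d(29) = 2, d(30) = 8, d(31) = 2, d(32) = 6, d(33) = 4, d(34) = 4, d(35) = 4, d(36) = 9, d(37) = 2, d(38) = 4, d(39) = 4, d(40) = 8, d(41) = 2, d(42) = 8, d(43) = 2, d(44) = 6, d(45) = 6, d(46) = 4, d(47) = 2, d(48) = 10, d(49) = 3, d(50) = 6, d(51) = 4, d(52) = 6, d(53) = 2, d(54) = 8, d(55) = 4, d(56) = 8, d(57) = 4, d(58) = 4, d(59) = 2, d(60) = 12, d(61) = 2, d(62) = 4, d(63) = 6, d(64) = 7, d(65) = 4, d(66) = 8, d(67) = 2, d(68) = 6, d(69) = 4, d(70) = 8, d(71) = 2, d(72) = 12, d(73) = 2, d(74) = 4, d(75) = 6, d(76) = 6, d(77) = 4, d(78) = 8, d(79) = 2, d(80) = 10, d(81) = 5, d(82) = 4, d(83) = 2, d(84) = 12, d(85) = 4, d(86) = 4, d(87) = 4, d(88) = 8, d(89) = 2, d(90) = 12, d(91) = 4, d(92) = 6, d(93) = 4, d(94) = 4, d(95) = 4, d(96) = 12, d(97) = 2, d(98) = 6. Summing all 98 values: 467. (Dirichlet's divisor formula: Σ_{n ≤ x} d(n) = x ln(x) + (2γ − 1) x + O(√x). For x = 98, the asymptotic estimate is ≈ 464.46.)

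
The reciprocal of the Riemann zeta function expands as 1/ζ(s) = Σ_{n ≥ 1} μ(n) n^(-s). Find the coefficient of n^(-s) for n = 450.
μ(450) = 0

Factor n = 450 = 2 · 3^2 · 5^2. μ(n) = 0 if any exponent ≥ 2 (not squarefree); otherwise μ(n) = (−1)^{ω(n)} where ω(n) is the number of distinct prime factors. Applying: μ(450) = 0.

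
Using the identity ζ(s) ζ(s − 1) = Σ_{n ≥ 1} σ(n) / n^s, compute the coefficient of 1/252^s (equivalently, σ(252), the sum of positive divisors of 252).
σ(252) = 728

In the product (Σ m^0/m^s)(Σ k / k^s) = Σ (Σ_{d | n} d) / n^s, the coefficient of 1/n^s is σ(n) = Σ_{d | n} d. For n = 252, divisors are [1, 2, 3, 4, 6, 7, 9, 12, 14, 18, 21, 28, 36, 42, 63, 84, 126, 252]; summing: σ(252) = 728.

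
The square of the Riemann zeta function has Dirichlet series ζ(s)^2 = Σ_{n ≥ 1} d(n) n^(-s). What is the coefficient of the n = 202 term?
d(202) = 4

ζ(s)^2 = (Σ 1/m^s)(Σ 1/k^s). The coefficient of 1/n^s in the product is the number of ordered pairs (m, k) with mk = n, which equals d(n). For n = 202, divisors are [1, 2, 101, 202], so d(202) = 4.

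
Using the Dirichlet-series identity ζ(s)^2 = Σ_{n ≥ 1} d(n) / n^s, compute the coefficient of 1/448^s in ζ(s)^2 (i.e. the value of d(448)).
d(448) = 14

ζ(s)^2 = (Σ 1/m^s)(Σ 1/k^s). The coefficient of 1/n^s in the product is the number of ordered pairs (m, k) with mk = n, which equals d(n). For n = 448, divisors are [1, 2, 4, 7, 8, 14, 16, 28, 32, 56, 64, 112, 224, 448], so d(448) = 14.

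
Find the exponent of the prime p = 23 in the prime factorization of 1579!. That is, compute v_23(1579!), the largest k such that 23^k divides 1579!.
v_23(1579!) = 70

Legendre's formula: v_p(n!) = Σ_{k ≥ 1} ⌊n / p^k⌋. For p = 23, n = 1579, the terms are:
  ⌊1579/23^1⌋ = ⌊1579/23⌋ = 68
  ⌊1579/23^2⌋ = ⌊1579/529⌋ = 2
(the next term ⌊1579/23^3⌋ = 0, terminating the sum). Summing: v_23(1579!) = 68 + 2 = 70.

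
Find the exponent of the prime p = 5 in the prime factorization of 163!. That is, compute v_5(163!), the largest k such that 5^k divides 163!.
v_5(163!) = 39

Legendre's formula: v_p(n!) = Σ_{k ≥ 1} ⌊n / p^k⌋. For p = 5, n = 163, the terms are:
  ⌊163/5^1⌋ = ⌊163/5⌋ = 32
  ⌊163/5^2⌋ = ⌊163/25⌋ = 6
  ⌊163/5^3⌋ = ⌊163/125⌋ = 1
(the next term ⌊163/5^4⌋ = 0, terminating the sum). Summing: v_5(163!) = 32 + 6 + 1 = 39.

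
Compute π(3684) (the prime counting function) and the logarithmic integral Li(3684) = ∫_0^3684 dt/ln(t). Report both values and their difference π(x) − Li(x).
π(3684) = 514;  Li(3684) ≈ 527.08;  π(x) − Li(x) ≈ -13.08.

Direct count of primes ≤ 3684 gives π(3684) = 514. Numerical evaluation of the logarithmic integral gives Li(3684) ≈ 527.08. The difference π(x) − Li(x) ≈ -13.08 is typically negative for small/moderate x (Li(x) overestimates), though Littlewood's theorem shows this sign changes infinitely often.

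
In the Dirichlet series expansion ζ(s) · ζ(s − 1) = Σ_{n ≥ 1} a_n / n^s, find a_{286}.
σ(286) = 504

In the product (Σ m^0/m^s)(Σ k / k^s) = Σ (Σ_{d | n} d) / n^s, the coefficient of 1/n^s is σ(n) = Σ_{d | n} d. For n = 286, divisors are [1, 2, 11, 13, 22, 26, 143, 286]; summing: σ(286) = 504.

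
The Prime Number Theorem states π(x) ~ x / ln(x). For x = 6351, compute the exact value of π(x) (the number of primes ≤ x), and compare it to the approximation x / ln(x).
π(6351) = 826;  x/ln(x) ≈ 725.30;  relative error ≈ 12.19%.

Directly count primes up to 6351: π(6351) = 826. The PNT approximation gives 6351/ln(6351) ≈ 6351/8.75637 ≈ 725.30. Relative error (π(x) − x/ln(x)) / π(x) ≈ 12.19%; the approximation is known to undercount slightly (Li(x) is a better estimate).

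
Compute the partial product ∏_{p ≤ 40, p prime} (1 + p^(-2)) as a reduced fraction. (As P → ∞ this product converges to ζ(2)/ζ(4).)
∏ = 270008184968000000/178631837133343209

The primes p ≤ 40 are [2, 3, 5, 7, 11, 13, 17, 19, 23, 29, 31, 37]. For each, (1 + 1/p^2) = (p^2 + 1)/p^2. Multiplying these fractions over p ∈ [2, 3, 5, 7, 11, 13, 17, 19, 23, 29, 31, 37] gives 270008184968000000/178631837133343209. (In the limit P → ∞ this tends to ζ(2)/ζ(4).)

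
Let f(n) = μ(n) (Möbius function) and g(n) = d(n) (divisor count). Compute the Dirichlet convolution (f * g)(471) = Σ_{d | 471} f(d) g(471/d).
(μ * d)(471) = 1

Divisors of 471: [1, 3, 157, 471]. For each d | 471:
  d = 1: μ(1) · d(471/1) = 1 · 4 = 4
  d = 3: μ(3) · d(471/3) = -1 · 2 = -2
  d = 157: μ(157) · d(471/157) = -1 · 2 = -2
  d = 471: μ(471) · d(471/471) = 1 · 1 = 1
Summing: (μ * d)(471) = 4 + -2 + -2 + 1 = 1.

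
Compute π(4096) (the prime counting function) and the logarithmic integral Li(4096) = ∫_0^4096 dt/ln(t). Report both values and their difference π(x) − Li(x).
π(4096) = 564;  Li(4096) ≈ 576.92;  π(x) − Li(x) ≈ -12.92.

Direct count of primes ≤ 4096 gives π(4096) = 564. Numerical evaluation of the logarithmic integral gives Li(4096) ≈ 576.92. The difference π(x) − Li(x) ≈ -12.92 is typically negative for small/moderate x (Li(x) overestimates), though Littlewood's theorem shows this sign changes infinitely often.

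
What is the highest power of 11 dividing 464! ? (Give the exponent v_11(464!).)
v_11(464!) = 45

Legendre's formula: v_p(n!) = Σ_{k ≥ 1} ⌊n / p^k⌋. For p = 11, n = 464, the terms are:
  ⌊464/11^1⌋ = ⌊464/11⌋ = 42
  ⌊464/11^2⌋ = ⌊464/121⌋ = 3
(the next term ⌊464/11^3⌋ = 0, terminating the sum). Summing: v_11(464!) = 42 + 3 = 45.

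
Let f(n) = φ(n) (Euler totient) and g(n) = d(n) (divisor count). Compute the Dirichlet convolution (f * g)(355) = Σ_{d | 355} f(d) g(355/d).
(φ * d)(355) = 432

Divisors of 355: [1, 5, 71, 355]. For each d | 355:
  d = 1: φ(1) · d(355/1) = 1 · 4 = 4
  d = 5: φ(5) · d(355/5) = 4 · 2 = 8
  d = 71: φ(71) · d(355/71) = 70 · 2 = 140
  d = 355: φ(355) · d(355/355) = 280 · 1 = 280
Summing: (φ * d)(355) = 4 + 8 + 140 + 280 = 432.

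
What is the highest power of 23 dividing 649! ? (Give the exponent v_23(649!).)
v_23(649!) = 29

Legendre's formula: v_p(n!) = Σ_{k ≥ 1} ⌊n / p^k⌋. For p = 23, n = 649, the terms are:
  ⌊649/23^1⌋ = ⌊649/23⌋ = 28
  ⌊649/23^2⌋ = ⌊649/529⌋ = 1
(the next term ⌊649/23^3⌋ = 0, terminating the sum). Summing: v_23(649!) = 28 + 1 = 29.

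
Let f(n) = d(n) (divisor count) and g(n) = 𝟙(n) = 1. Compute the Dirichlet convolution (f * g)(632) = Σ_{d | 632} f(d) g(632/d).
(d * 𝟙)(632) = 30

Divisors of 632: [1, 2, 4, 8, 79, 158, 316, 632]. For each d | 632:
  d = 1: d(1) · 𝟙(632/1) = 1 · 1 = 1
  d = 2: d(2) · 𝟙(632/2) = 2 · 1 = 2
  d = 4: d(4) · 𝟙(632/4) = 3 · 1 = 3
  d = 8: d(8) · 𝟙(632/8) = 4 · 1 = 4
  d = 79: d(79) · 𝟙(632/79) = 2 · 1 = 2
  d = 158: d(158) · 𝟙(632/158) = 4 · 1 = 4
  d = 316: d(316) · 𝟙(632/316) = 6 · 1 = 6
  d = 632: d(632) · 𝟙(632/632) = 8 · 1 = 8
Summing: (d * 𝟙)(632) = 1 + 2 + 3 + 4 + 2 + 4 + 6 + 8 = 30.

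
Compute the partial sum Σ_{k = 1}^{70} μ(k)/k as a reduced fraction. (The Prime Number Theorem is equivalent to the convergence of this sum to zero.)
Σ μ(k)/k = 336338530534578047569/224523472888007630167974

Values of μ(k) for 1 ≤ k ≤ 70: μ(1) = 1, μ(2) = -1, μ(3) = -1, μ(5) = -1, μ(6) = 1, μ(7) = -1, μ(10) = 1, μ(11) = -1, μ(13) = -1, μ(14) = 1, μ(15) = 1, μ(17) = -1, μ(19) = -1, μ(21) = 1, μ(22) = 1, μ(23) = -1, μ(26) = 1, μ(29) = -1, μ(30) = -1, μ(31) = -1, μ(33) = 1, μ(34) = 1, μ(35) = 1, μ(37) = -1, μ(38) = 1, μ(39) = 1, μ(41) = -1, μ(42) = -1, μ(43) = -1, μ(46) = 1, μ(47) = -1, μ(51) = 1, μ(53) = -1, μ(55) = 1, μ(57) = 1, μ(58) = 1, μ(59) = -1, μ(61) = -1, μ(62) = 1, μ(65) = 1, μ(66) = -1, μ(67) = -1, μ(69) = 1, μ(70) = -1, with μ = 0 on non-squarefree integers. Summing μ(k)/k for k where μ(k) ≠ 0 gives 336338530534578047569/224523472888007630167974 ≈ 0.0015. (PNT ⟺ this sum → 0 as n → ∞.)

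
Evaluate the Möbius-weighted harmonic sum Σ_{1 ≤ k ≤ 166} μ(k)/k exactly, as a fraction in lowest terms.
Σ μ(k)/k = 37147735201867736136071528218126880862180532757536149798011737/2883076109987975829511815017668067153282692007803033159928034405

Values of μ(k) for 1 ≤ k ≤ 166: μ(1) = 1, μ(2) = -1, μ(3) = -1, μ(5) = -1, μ(6) = 1, μ(7) = -1, μ(10) = 1, μ(11) = -1, μ(13) = -1, μ(14) = 1, μ(15) = 1, μ(17) = -1, μ(19) = -1, μ(21) = 1, μ(22) = 1, μ(23) = -1, μ(26) = 1, μ(29) = -1, μ(30) = -1, μ(31) = -1, μ(33) = 1, μ(34) = 1, μ(35) = 1, μ(37) = -1, μ(38) = 1, μ(39) = 1, μ(41) = -1, μ(42) = -1, μ(43) = -1, μ(46) = 1, μ(47) = -1, μ(51) = 1, μ(53) = -1, μ(55) = 1, μ(57) = 1, μ(58) = 1, μ(59) = -1, μ(61) = -1, μ(62) = 1, μ(65) = 1, μ(66) = -1, μ(67) = -1, μ(69) = 1, μ(70) = -1, μ(71) = -1, μ(73) = -1, μ(74) = 1, μ(77) = 1, μ(78) = -1, μ(79) = -1, μ(82) = 1, μ(83) = -1, μ(85) = 1, μ(86) = 1, μ(87) = 1, μ(89) = -1, μ(91) = 1, μ(93) = 1, μ(94) = 1, μ(95) = 1, μ(97) = -1, μ(101) = -1, μ(102) = -1, μ(103) = -1, μ(105) = -1, μ(106) = 1, μ(107) = -1, μ(109) = -1, μ(110) = -1, μ(111) = 1, μ(113) = -1, μ(114) = -1, μ(115) = 1, μ(118) = 1, μ(119) = 1, μ(122) = 1, μ(123) = 1, μ(127) = -1, μ(129) = 1, μ(130) = -1, μ(131) = -1, μ(133) = 1, μ(134) = 1, μ(137) = -1, μ(138) = -1, μ(139) = -1, μ(141) = 1, μ(142) = 1, μ(143) = 1, μ(145) = 1, μ(146) = 1, μ(149) = -1, μ(151) = -1, μ(154) = -1, μ(155) = 1, μ(157) = -1, μ(158) = 1, μ(159) = 1, μ(161) = 1, μ(163) = -1, μ(165) = -1, μ(166) = 1, with μ = 0 on non-squarefree integers. Summing μ(k)/k for k where μ(k) ≠ 0 gives 37147735201867736136071528218126880862180532757536149798011737/2883076109987975829511815017668067153282692007803033159928034405 ≈ 0.0129. (PNT ⟺ this sum → 0 as n → ∞.)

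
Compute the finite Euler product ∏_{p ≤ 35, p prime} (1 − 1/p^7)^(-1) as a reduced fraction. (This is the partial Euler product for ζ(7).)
∏ = 37031956963631386906046525229438701635098769061332515193389940565625/36725327022248259763071767483224373757798563246158812707599806493184

The primes p ≤ 35 are [2, 3, 5, 7, 11, 13, 17, 19, 23, 29, 31]. For each prime, (1 − 1/p^7)^(-1) = p^7 / (p^7 − 1). The product is (1 − 1/2^7)^(-1), (1 − 1/3^7)^(-1), (1 − 1/5^7)^(-1), (1 − 1/7^7)^(-1), (1 − 1/11^7)^(-1), (1 − 1/13^7)^(-1), (1 − 1/17^7)^(-1), (1 − 1/19^7)^(-1), (1 − 1/23^7)^(-1), (1 − 1/29^7)^(-1), (1 − 1/31^7)^(-1) = ∏ p^7 / (p^7 − 1) = 37031956963631386906046525229438701635098769061332515193389940565625/36725327022248259763071767483224373757798563246158812707599806493184.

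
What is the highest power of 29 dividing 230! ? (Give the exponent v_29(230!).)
v_29(230!) = 7

Legendre's formula: v_p(n!) = Σ_{k ≥ 1} ⌊n / p^k⌋. For p = 29, n = 230, the terms are:
  ⌊230/29^1⌋ = ⌊230/29⌋ = 7
(the next term ⌊230/29^2⌋ = 0, terminating the sum). Summing: v_29(230!) = 7 = 7.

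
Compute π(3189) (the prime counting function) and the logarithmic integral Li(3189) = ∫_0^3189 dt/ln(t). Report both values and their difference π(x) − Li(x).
π(3189) = 451;  Li(3189) ≈ 466.27;  π(x) − Li(x) ≈ -15.27.

Direct count of primes ≤ 3189 gives π(3189) = 451. Numerical evaluation of the logarithmic integral gives Li(3189) ≈ 466.27. The difference π(x) − Li(x) ≈ -15.27 is typically negative for small/moderate x (Li(x) overestimates), though Littlewood's theorem shows this sign changes infinitely often.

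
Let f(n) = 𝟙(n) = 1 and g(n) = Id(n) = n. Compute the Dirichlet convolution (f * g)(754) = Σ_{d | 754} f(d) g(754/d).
(𝟙 * Id)(754) = 1260

Divisors of 754: [1, 2, 13, 26, 29, 58, 377, 754]. For each d | 754:
  d = 1: 𝟙(1) · Id(754/1) = 1 · 754 = 754
  d = 2: 𝟙(2) · Id(754/2) = 1 · 377 = 377
  d = 13: 𝟙(13) · Id(754/13) = 1 · 58 = 58
  d = 26: 𝟙(26) · Id(754/26) = 1 · 29 = 29
  d = 29: 𝟙(29) · Id(754/29) = 1 · 26 = 26
  d = 58: 𝟙(58) · Id(754/58) = 1 · 13 = 13
  d = 377: 𝟙(377) · Id(754/377) = 1 · 2 = 2
  d = 754: 𝟙(754) · Id(754/754) = 1 · 1 = 1
Summing: (𝟙 * Id)(754) = 754 + 377 + 58 + 29 + 26 + 13 + 2 + 1 = 1260.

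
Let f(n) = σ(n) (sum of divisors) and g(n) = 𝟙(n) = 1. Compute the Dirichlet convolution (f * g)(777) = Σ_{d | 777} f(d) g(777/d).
(σ * 𝟙)(777) = 1755

Divisors of 777: [1, 3, 7, 21, 37, 111, 259, 777]. For each d | 777:
  d = 1: σ(1) · 𝟙(777/1) = 1 · 1 = 1
  d = 3: σ(3) · 𝟙(777/3) = 4 · 1 = 4
  d = 7: σ(7) · 𝟙(777/7) = 8 · 1 = 8
  d = 21: σ(21) · 𝟙(777/21) = 32 · 1 = 32
  d = 37: σ(37) · 𝟙(777/37) = 38 · 1 = 38
  d = 111: σ(111) · 𝟙(777/111) = 152 · 1 = 152
  d = 259: σ(259) · 𝟙(777/259) = 304 · 1 = 304
  d = 777: σ(777) · 𝟙(777/777) = 1216 · 1 = 1216
Summing: (σ * 𝟙)(777) = 1 + 4 + 8 + 32 + 38 + 152 + 304 + 1216 = 1755.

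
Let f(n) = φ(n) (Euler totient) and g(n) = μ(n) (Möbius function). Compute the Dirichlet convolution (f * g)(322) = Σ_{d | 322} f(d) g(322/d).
(φ * μ)(322) = 0

Divisors of 322: [1, 2, 7, 14, 23, 46, 161, 322]. For each d | 322:
  d = 1: φ(1) · μ(322/1) = 1 · -1 = -1
  d = 2: φ(2) · μ(322/2) = 1 · 1 = 1
  d = 7: φ(7) · μ(322/7) = 6 · 1 = 6
  d = 14: φ(14) · μ(322/14) = 6 · -1 = -6
  d = 23: φ(23) · μ(322/23) = 22 · 1 = 22
  d = 46: φ(46) · μ(322/46) = 22 · -1 = -22
  d = 161: φ(161) · μ(322/161) = 132 · -1 = -132
  d = 322: φ(322) · μ(322/322) = 132 · 1 = 132
Summing: (φ * μ)(322) = -1 + 1 + 6 + -6 + 22 + -22 + -132 + 132 = 0.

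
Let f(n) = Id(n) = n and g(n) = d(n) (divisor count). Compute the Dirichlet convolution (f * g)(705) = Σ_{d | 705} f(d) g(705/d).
(Id * d)(705) = 1715

Divisors of 705: [1, 3, 5, 15, 47, 141, 235, 705]. For each d | 705:
  d = 1: Id(1) · d(705/1) = 1 · 8 = 8
  d = 3: Id(3) · d(705/3) = 3 · 4 = 12
  d = 5: Id(5) · d(705/5) = 5 · 4 = 20
  d = 15: Id(15) · d(705/15) = 15 · 2 = 30
  d = 47: Id(47) · d(705/47) = 47 · 4 = 188
  d = 141: Id(141) · d(705/141) = 141 · 2 = 282
  d = 235: Id(235) · d(705/235) = 235 · 2 = 470
  d = 705: Id(705) · d(705/705) = 705 · 1 = 705
Summing: (Id * d)(705) = 8 + 12 + 20 + 30 + 188 + 282 + 470 + 705 = 1715.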